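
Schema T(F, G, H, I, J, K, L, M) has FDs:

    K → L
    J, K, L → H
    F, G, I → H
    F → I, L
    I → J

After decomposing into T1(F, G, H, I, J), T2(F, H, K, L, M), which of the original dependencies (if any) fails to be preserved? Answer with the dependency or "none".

Check J, K, L → H: no single fragment contains all of {H, J, K, L}, and the restricted closure of {J, K, L} across the fragments never reaches {H}.
K → L is preserved.
F, G, I → H is preserved.
F → I, L is preserved.
I → J is preserved.

J, K, L → H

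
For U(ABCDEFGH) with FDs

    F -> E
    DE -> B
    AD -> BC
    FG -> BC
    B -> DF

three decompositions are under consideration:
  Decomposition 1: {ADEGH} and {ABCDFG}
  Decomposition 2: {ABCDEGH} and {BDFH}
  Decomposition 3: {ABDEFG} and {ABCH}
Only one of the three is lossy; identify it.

Decomposition 3

Decomposition 1: common = {ADG}, closure = {ABCDEFG} → lossless.
Decomposition 2: common = {BDH}, closure = {BDEFH} → lossless.
Decomposition 3: common = {AB}, closure = {ABCDEF} → lossy.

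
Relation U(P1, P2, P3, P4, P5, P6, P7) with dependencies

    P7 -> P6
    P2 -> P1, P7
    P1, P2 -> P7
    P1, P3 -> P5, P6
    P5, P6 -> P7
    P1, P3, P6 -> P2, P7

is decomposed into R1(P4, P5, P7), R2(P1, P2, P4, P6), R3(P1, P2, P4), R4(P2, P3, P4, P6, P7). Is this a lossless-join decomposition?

Chase test. Columns are P1, P2, P3, P4, P5, P6, P7; row i has aⱼ where attribute j ∈ Ri, else bᵢⱼ.
Initial tableau (one row per fragment):
  row 1: b11 b12 b13 a4 a5 b16 a7
  row 2: a1 a2 b23 a4 b25 a6 b27
  row 3: a1 a2 b33 a4 b35 b36 b37
  row 4: b41 a2 a3 a4 b45 a6 a7
Rows 1 and 4 agree on P7; apply P7→P6 and equate their P6 entries.
Rows 2 and 3 agree on P2; apply P2→P1, P7 and equate their P1, P7 entries.
Rows 2 and 4 agree on P2; apply P2→P1, P7 and equate their P1, P7 entries.
Rows 1 and 3 agree on P7; apply P7→P6 and equate their P6 entries.
No row becomes fully distinguished — the join is lossy.

No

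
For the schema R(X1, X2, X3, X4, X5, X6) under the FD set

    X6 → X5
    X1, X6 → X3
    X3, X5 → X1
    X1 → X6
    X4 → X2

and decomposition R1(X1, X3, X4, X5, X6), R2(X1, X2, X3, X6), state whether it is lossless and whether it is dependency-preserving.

lossy and not dependency-preserving

Lossless test: (X1, X3, X6)⁺ = {X1, X3, X5, X6}, which is a superkey of neither fragment — lossy.
Dependency preservation: the restricted closure of {X4} across the fragments never reaches {X2}, so X4 → X2 cannot be enforced without a join — not preserved.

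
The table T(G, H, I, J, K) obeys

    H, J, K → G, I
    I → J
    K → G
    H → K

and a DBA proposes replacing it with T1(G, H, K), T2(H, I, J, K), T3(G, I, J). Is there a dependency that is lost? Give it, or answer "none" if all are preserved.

none

H, J, K → G, I: restricted closure across fragments reaches G, I.
I → J lies within T2.
K → G lies within T1.
H → K lies within T1.
Every dependency is enforceable on the fragments, so the decomposition is dependency-preserving.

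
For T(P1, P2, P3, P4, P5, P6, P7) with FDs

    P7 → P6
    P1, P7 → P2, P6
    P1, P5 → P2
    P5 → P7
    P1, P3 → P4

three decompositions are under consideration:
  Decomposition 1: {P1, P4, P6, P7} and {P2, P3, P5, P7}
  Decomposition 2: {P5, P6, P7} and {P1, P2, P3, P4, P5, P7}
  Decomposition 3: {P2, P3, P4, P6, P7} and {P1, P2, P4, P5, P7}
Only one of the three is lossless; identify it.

Decomposition 1: common = {P7}, closure = {P6, P7} → lossy.
Decomposition 2: common = {P5, P7}, closure = {P5, P6, P7} → lossless.
Decomposition 3: common = {P2, P4, P7}, closure = {P2, P4, P6, P7} → lossy.

Decomposition 2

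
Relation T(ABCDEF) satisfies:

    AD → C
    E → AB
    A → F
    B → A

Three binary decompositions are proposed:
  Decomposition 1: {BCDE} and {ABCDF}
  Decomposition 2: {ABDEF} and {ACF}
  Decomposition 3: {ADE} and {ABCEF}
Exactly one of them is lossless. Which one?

Decomposition 1: common = {BCD}, closure = {ABCDF} → lossless.
Decomposition 2: common = {AF}, closure = {AF} → lossy.
Decomposition 3: common = {AE}, closure = {ABEF} → lossy.

Decomposition 1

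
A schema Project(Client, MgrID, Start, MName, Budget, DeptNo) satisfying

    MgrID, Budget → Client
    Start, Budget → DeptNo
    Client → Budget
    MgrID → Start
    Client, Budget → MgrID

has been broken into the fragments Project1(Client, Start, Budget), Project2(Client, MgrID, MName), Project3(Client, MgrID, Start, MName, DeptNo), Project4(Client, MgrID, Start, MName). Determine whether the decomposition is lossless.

Yes

Chase test. Columns are Client, MgrID, Start, MName, Budget, DeptNo; row i has aⱼ where attribute j ∈ Projecti, else bᵢⱼ.
Initial tableau (one row per fragment):
  row 1: a1 b12 a3 b14 a5 b16
  row 2: a1 a2 b23 a4 b25 b26
  row 3: a1 a2 a3 a4 b35 a6
  row 4: a1 a2 a3 a4 b45 b46
Rows 1 and 2 agree on Client; apply Client→Budget and equate their Budget entries.
Rows 1 and 3 agree on Client; apply Client→Budget and equate their Budget entries.
Rows 1 and 4 agree on Client; apply Client→Budget and equate their Budget entries.
Rows 2 and 3 agree on MgrID; apply MgrID→Start and equate their Start entries.
Rows 1 and 2 agree on Client, Budget; apply Client, Budget→MgrID and equate their MgrID entries.
Rows 1 and 2 agree on Start, Budget; apply Start, Budget→DeptNo and equate their DeptNo entries.
Rows 1 and 3 agree on Start, Budget; apply Start, Budget→DeptNo and equate their DeptNo entries.
Rows 1 and 4 agree on Start, Budget; apply Start, Budget→DeptNo and equate their DeptNo entries.
Row 2 is now all distinguished symbols — the join is lossless.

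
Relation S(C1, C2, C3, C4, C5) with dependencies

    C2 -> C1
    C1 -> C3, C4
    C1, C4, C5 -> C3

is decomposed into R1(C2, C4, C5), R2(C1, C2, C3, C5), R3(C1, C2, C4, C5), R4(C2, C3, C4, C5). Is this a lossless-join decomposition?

Chase test. Columns are C1, C2, C3, C4, C5; row i has aⱼ where attribute j ∈ Ri, else bᵢⱼ.
Initial tableau (one row per fragment):
  row 1: b11 a2 b13 a4 a5
  row 2: a1 a2 a3 b24 a5
  row 3: a1 a2 b33 a4 a5
  row 4: b41 a2 a3 a4 a5
Rows 1 and 2 agree on C2; apply C2→C1 and equate their C1 entries.
Rows 1 and 4 agree on C2; apply C2→C1 and equate their C1 entries.
Rows 1 and 2 agree on C1; apply C1→C3, C4 and equate their C3, C4 entries.
Rows 1 and 3 agree on C1; apply C1→C3, C4 and equate their C3, C4 entries.
Row 1 is now all distinguished symbols — the join is lossless.

Yes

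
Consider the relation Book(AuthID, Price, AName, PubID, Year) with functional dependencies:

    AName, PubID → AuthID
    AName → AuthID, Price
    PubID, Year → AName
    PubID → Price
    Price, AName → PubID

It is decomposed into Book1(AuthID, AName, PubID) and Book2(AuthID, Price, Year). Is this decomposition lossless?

Common attributes: Book1 ∩ Book2 = {AuthID}.
No dependency enlarges {AuthID}, so (AuthID)⁺ = {AuthID}.
The closure contains neither all of Book1 = {AuthID, AName, PubID} nor all of Book2 = {AuthID, Price, Year}, so the common attributes are not a superkey of either fragment. The join is lossy.

No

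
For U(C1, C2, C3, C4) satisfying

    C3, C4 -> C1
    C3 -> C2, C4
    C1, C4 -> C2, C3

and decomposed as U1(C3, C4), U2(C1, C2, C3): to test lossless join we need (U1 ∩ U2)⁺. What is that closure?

U1 ∩ U2 = {C3}.
C3 → C2, C4 applies, adding C2, C4
C3, C4 → C1 applies, adding C1
Closure: {C1, C2, C3, C4}.

C1, C2, C3, C4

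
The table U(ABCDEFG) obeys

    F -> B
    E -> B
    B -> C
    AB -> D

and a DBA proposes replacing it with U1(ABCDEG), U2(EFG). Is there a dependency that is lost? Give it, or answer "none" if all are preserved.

Check F → B: no single fragment contains all of {BF}, and the restricted closure of {F} across the fragments never reaches {B}.
E → B is preserved.
B → C is preserved.
AB → D is preserved.

F -> B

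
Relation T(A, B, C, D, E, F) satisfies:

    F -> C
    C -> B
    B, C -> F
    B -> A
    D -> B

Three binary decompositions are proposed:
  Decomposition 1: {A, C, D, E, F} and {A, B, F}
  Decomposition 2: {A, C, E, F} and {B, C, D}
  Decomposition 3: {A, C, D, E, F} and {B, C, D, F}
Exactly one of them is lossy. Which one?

Decomposition 1: common = {A, F}, closure = {A, B, C, F} → lossless.
Decomposition 2: common = {C}, closure = {A, B, C, F} → lossy.
Decomposition 3: common = {C, D, F}, closure = {A, B, C, D, F} → lossless.

Decomposition 2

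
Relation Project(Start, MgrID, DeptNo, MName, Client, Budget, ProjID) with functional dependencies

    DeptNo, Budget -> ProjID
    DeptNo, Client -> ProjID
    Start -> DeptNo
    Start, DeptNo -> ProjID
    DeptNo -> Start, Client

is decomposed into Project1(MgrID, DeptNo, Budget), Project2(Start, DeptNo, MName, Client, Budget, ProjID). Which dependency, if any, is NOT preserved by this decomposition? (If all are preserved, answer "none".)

none

DeptNo, Budget → ProjID lies within Project2.
DeptNo, Client → ProjID lies within Project2.
Start → DeptNo lies within Project2.
Start, DeptNo → ProjID lies within Project2.
DeptNo → Start, Client lies within Project2.
Every dependency is enforceable on the fragments, so the decomposition is dependency-preserving.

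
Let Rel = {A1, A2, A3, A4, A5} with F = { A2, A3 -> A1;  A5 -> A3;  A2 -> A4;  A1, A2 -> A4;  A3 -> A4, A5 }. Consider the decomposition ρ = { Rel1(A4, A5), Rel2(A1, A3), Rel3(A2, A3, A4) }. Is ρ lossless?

Chase test. Columns are A1, A2, A3, A4, A5; row i has aⱼ where attribute j ∈ Reli, else bᵢⱼ.
Initial tableau (one row per fragment):
  row 1: b11 b12 b13 a4 a5
  row 2: a1 b22 a3 b24 b25
  row 3: b31 a2 a3 a4 b35
Rows 2 and 3 agree on A3; apply A3→A4, A5 and equate their A4, A5 entries.
No row becomes fully distinguished — the join is lossy.

No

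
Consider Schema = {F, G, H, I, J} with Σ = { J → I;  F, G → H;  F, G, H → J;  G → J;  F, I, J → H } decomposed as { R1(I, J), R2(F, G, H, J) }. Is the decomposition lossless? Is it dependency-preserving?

Lossless test: (J)⁺ = {I, J}, which contains all of one fragment — lossless.
Dependency preservation: F, I, J → H is not contained in any single fragment, but the restricted closure of its left-hand side across the fragments still reaches the right-hand side; the remaining FDs each lie inside some fragment. All dependencies are preserved.

lossless and dependency-preserving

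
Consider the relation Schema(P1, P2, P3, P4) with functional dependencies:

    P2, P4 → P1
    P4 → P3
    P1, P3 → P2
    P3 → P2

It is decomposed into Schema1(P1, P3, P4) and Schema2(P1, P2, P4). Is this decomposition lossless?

Yes

Common attributes: Schema1 ∩ Schema2 = {P1, P4}.
Closure of {P1, P4}: P4 → P3 applies, adding P3; P1, P3 → P2 applies, adding P2. So (P1, P4)⁺ = {P1, P2, P3, P4}.
This closure contains every attribute of Schema1, so Schema1 ∩ Schema2 → Schema1. The join is lossless.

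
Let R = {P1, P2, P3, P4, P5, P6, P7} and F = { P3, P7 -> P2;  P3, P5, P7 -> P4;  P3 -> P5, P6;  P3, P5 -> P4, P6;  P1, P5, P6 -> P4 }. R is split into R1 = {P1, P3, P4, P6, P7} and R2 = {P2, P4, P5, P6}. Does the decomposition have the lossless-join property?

No

Common attributes: R1 ∩ R2 = {P4, P6}.
No dependency enlarges {P4, P6}, so (P4, P6)⁺ = {P4, P6}.
The closure contains neither all of R1 = {P1, P3, P4, P6, P7} nor all of R2 = {P2, P4, P5, P6}, so the common attributes are not a superkey of either fragment. The join is lossy.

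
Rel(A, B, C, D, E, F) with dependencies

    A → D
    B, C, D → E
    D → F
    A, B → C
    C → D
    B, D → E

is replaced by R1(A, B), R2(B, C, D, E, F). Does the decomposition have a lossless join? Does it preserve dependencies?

Lossless test: (B)⁺ = {B}, which is a superkey of neither fragment — lossy.
Dependency preservation: the restricted closure of {A} across the fragments never reaches {D}, so A → D cannot be enforced without a join — not preserved.

lossy and not dependency-preserving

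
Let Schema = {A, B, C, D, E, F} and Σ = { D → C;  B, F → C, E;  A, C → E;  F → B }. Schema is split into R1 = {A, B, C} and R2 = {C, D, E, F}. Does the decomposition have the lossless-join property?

Common attributes: R1 ∩ R2 = {C}.
No dependency enlarges {C}, so (C)⁺ = {C}.
The closure contains neither all of R1 = {A, B, C} nor all of R2 = {C, D, E, F}, so the common attributes are not a superkey of either fragment. The join is lossy.

No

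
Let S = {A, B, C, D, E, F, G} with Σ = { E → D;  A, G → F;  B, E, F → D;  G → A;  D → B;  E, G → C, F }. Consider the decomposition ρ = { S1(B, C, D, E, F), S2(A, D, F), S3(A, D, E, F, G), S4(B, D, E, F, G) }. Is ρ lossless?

Chase test. Columns are A, B, C, D, E, F, G; row i has aⱼ where attribute j ∈ Si, else bᵢⱼ.
Initial tableau (one row per fragment):
  row 1: b11 a2 a3 a4 a5 a6 b17
  row 2: a1 b22 b23 a4 b25 a6 b27
  row 3: a1 b32 b33 a4 a5 a6 a7
  row 4: b41 a2 b43 a4 a5 a6 a7
Rows 3 and 4 agree on G; apply G→A and equate their A entries.
Rows 1 and 2 agree on D; apply D→B and equate their B entries.
Rows 1 and 3 agree on D; apply D→B and equate their B entries.
Rows 3 and 4 agree on E, G; apply E, G→C, F and equate their C, F entries.
No row becomes fully distinguished — the join is lossy.

No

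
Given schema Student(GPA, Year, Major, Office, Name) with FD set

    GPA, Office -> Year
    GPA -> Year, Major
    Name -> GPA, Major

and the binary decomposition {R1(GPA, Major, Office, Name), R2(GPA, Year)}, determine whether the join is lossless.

Common attributes: R1 ∩ R2 = {GPA}.
Closure of {GPA}: GPA → Year, Major applies, adding Year, Major. So (GPA)⁺ = {GPA, Year, Major}.
This closure contains every attribute of R2, so R1 ∩ R2 → R2. The join is lossless.

Yes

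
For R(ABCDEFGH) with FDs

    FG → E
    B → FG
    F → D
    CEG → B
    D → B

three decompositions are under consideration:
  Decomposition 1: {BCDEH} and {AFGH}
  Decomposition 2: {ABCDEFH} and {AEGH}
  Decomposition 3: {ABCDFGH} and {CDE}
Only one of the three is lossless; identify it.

Decomposition 3

Decomposition 1: common = {H}, closure = {H} → lossy.
Decomposition 2: common = {AEH}, closure = {AEH} → lossy.
Decomposition 3: common = {CD}, closure = {BCDEFG} → lossless.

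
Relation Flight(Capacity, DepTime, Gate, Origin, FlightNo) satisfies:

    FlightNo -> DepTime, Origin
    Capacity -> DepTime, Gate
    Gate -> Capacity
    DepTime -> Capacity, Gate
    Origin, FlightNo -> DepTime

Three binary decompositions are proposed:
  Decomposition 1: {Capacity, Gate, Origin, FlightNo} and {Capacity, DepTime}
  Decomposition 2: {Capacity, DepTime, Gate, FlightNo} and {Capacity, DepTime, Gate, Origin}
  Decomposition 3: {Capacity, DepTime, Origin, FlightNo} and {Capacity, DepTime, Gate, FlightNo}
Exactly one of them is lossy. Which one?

Decomposition 2

Decomposition 1: common = {Capacity}, closure = {Capacity, DepTime, Gate} → lossless.
Decomposition 2: common = {Capacity, DepTime, Gate}, closure = {Capacity, DepTime, Gate} → lossy.
Decomposition 3: common = {Capacity, DepTime, FlightNo}, closure = {Capacity, DepTime, Gate, Origin, FlightNo} → lossless.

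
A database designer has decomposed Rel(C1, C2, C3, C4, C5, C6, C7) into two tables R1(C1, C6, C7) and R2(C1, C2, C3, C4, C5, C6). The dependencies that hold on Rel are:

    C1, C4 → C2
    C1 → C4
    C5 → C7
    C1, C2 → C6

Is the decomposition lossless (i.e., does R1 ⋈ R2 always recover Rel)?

No

Common attributes: R1 ∩ R2 = {C1, C6}.
Closure of {C1, C6}: C1 → C4 applies, adding C4; C1, C4 → C2 applies, adding C2. So (C1, C6)⁺ = {C1, C2, C4, C6}.
The closure contains neither all of R1 = {C1, C6, C7} nor all of R2 = {C1, C2, C3, C4, C5, C6}, so the common attributes are not a superkey of either fragment. The join is lossy.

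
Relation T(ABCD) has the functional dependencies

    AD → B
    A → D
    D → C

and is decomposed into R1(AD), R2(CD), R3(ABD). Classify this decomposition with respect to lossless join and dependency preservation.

lossless and dependency-preserving

Lossless test (chase): Rows 1 and 3 agree on AD; apply AD→B and equate their B entries. Rows 1 and 2 agree on D; apply D→C and equate their C entries. Rows 1 and 3 agree on D; apply D→C and equate their C entries. Row 1 is now all distinguished symbols — the join is lossless.
Dependency preservation: every FD's attributes lie within a single fragment, so each can be enforced locally — preserved.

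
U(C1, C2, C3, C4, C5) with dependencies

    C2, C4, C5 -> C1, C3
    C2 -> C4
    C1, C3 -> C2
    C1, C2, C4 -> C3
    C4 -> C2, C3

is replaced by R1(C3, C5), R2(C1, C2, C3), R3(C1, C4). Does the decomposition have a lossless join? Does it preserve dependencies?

Lossless test (chase): applying each FD to every pair of rows produces no changes in the tableau, so no row becomes fully distinguished — the join is lossy.
Dependency preservation: the restricted closure of {C2, C4, C5} across the fragments never reaches {C1, C3}, so C2, C4, C5 → C1, C3 cannot be enforced without a join — not preserved.

lossy and not dependency-preserving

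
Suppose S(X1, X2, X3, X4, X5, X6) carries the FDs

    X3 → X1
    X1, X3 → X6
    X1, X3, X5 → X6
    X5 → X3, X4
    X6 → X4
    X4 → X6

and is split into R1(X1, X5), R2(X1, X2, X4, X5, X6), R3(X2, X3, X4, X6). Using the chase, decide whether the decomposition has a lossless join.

Chase test. Columns are X1, X2, X3, X4, X5, X6; row i has aⱼ where attribute j ∈ Ri, else bᵢⱼ.
Initial tableau (one row per fragment):
  row 1: a1 b12 b13 b14 a5 b16
  row 2: a1 a2 b23 a4 a5 a6
  row 3: b31 a2 a3 a4 b35 a6
Rows 1 and 2 agree on X5; apply X5→X3, X4 and equate their X3, X4 entries.
Rows 1 and 2 agree on X4; apply X4→X6 and equate their X6 entries.
No row becomes fully distinguished — the join is lossy.

No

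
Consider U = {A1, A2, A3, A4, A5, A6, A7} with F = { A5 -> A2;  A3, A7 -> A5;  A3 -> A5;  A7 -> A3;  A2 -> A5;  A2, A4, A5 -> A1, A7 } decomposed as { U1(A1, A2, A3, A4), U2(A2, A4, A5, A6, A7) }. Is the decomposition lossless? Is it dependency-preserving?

Lossless test: (A2, A4)⁺ = {A1, A2, A3, A4, A5, A7}, which contains all of one fragment — lossless.
Dependency preservation: the restricted closure of {A7} across the fragments never reaches {A3}, so A7 → A3 cannot be enforced without a join — not preserved.

lossless but not dependency-preserving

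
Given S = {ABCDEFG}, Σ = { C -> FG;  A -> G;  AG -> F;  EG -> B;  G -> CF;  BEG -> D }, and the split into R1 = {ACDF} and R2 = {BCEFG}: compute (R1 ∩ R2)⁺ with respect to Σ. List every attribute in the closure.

CFG

R1 ∩ R2 = {CF}.
C → FG applies, adding G
Closure: {CFG}.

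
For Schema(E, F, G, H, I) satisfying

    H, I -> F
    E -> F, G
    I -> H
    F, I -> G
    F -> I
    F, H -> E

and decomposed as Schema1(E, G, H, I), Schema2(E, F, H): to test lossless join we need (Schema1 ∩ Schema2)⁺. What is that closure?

Schema1 ∩ Schema2 = {E, H}.
E → F, G applies, adding F, G
F → I applies, adding I
Closure: {E, F, G, H, I}.

E, F, G, H, I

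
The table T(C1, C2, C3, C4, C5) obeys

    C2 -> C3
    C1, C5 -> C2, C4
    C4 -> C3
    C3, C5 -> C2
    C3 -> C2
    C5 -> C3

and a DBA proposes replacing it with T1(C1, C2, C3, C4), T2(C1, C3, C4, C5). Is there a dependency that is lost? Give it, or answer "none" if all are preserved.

none

C2 → C3 lies within T1.
C1, C5 → C2, C4: restricted closure across fragments reaches C2, C4.
C4 → C3 lies within T1.
C3, C5 → C2: restricted closure across fragments reaches C2.
C3 → C2 lies within T1.
C5 → C3 lies within T2.
Every dependency is enforceable on the fragments, so the decomposition is dependency-preserving.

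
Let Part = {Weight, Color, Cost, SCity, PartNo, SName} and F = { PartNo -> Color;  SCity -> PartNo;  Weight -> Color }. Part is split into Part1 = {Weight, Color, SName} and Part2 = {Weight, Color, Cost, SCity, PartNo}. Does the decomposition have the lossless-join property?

Common attributes: Part1 ∩ Part2 = {Weight, Color}.
No dependency enlarges {Weight, Color}, so (Weight, Color)⁺ = {Weight, Color}.
The closure contains neither all of Part1 = {Weight, Color, SName} nor all of Part2 = {Weight, Color, Cost, SCity, PartNo}, so the common attributes are not a superkey of either fragment. The join is lossy.

No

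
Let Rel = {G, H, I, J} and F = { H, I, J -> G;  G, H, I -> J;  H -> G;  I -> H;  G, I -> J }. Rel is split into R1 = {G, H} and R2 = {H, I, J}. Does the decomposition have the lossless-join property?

Yes

Common attributes: R1 ∩ R2 = {H}.
Closure of {H}: H → G applies, adding G. So (H)⁺ = {G, H}.
This closure contains every attribute of R1, so R1 ∩ R2 → R1. The join is lossless.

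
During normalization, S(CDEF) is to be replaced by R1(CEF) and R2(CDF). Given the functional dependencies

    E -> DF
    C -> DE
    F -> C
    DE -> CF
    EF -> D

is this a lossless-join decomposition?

Common attributes: R1 ∩ R2 = {CF}.
Closure of {CF}: C → DE applies, adding DE. So (CF)⁺ = {CDEF}.
This closure contains every attribute of R1, so R1 ∩ R2 → R1. The join is lossless.

Yes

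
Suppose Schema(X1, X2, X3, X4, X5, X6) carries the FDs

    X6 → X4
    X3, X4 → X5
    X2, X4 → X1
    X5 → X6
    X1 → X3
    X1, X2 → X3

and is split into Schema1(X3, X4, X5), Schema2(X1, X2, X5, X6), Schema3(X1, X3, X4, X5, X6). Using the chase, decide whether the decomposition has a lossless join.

Chase test. Columns are X1, X2, X3, X4, X5, X6; row i has aⱼ where attribute j ∈ Schemai, else bᵢⱼ.
Initial tableau (one row per fragment):
  row 1: b11 b12 a3 a4 a5 b16
  row 2: a1 a2 b23 b24 a5 a6
  row 3: a1 b32 a3 a4 a5 a6
Rows 2 and 3 agree on X6; apply X6→X4 and equate their X4 entries.
Rows 1 and 2 agree on X5; apply X5→X6 and equate their X6 entries.
Rows 2 and 3 agree on X1; apply X1→X3 and equate their X3 entries.
Row 2 is now all distinguished symbols — the join is lossless.

Yes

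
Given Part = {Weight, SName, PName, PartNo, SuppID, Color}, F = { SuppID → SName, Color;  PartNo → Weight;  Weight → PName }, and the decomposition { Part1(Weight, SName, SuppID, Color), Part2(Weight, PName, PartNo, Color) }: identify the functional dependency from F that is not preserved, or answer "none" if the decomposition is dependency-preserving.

none

SuppID → SName, Color lies within Part1.
PartNo → Weight lies within Part2.
Weight → PName lies within Part2.
Every dependency is enforceable on the fragments, so the decomposition is dependency-preserving.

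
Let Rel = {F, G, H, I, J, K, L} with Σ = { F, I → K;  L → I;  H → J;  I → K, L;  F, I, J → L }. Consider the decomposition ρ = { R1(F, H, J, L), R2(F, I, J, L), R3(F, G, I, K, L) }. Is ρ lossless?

Chase test. Columns are F, G, H, I, J, K, L; row i has aⱼ where attribute j ∈ Ri, else bᵢⱼ.
Initial tableau (one row per fragment):
  row 1: a1 b12 a3 b14 a5 b16 a7
  row 2: a1 b22 b23 a4 a5 b26 a7
  row 3: a1 a2 b33 a4 b35 a6 a7
Rows 2 and 3 agree on F, I; apply F, I→K and equate their K entries.
Rows 1 and 2 agree on L; apply L→I and equate their I entries.
Rows 1 and 2 agree on I; apply I→K, L and equate their K, L entries.
No row becomes fully distinguished — the join is lossy.

No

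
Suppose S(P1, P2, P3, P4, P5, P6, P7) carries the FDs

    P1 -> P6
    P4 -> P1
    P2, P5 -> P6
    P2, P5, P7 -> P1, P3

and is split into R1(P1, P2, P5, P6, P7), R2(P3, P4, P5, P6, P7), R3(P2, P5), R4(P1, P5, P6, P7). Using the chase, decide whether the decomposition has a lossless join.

Chase test. Columns are P1, P2, P3, P4, P5, P6, P7; row i has aⱼ where attribute j ∈ Ri, else bᵢⱼ.
Initial tableau (one row per fragment):
  row 1: a1 a2 b13 b14 a5 a6 a7
  row 2: b21 b22 a3 a4 a5 a6 a7
  row 3: b31 a2 b33 b34 a5 b36 b37
  row 4: a1 b42 b43 b44 a5 a6 a7
Rows 1 and 3 agree on P2, P5; apply P2, P5→P6 and equate their P6 entries.
No row becomes fully distinguished — the join is lossy.

No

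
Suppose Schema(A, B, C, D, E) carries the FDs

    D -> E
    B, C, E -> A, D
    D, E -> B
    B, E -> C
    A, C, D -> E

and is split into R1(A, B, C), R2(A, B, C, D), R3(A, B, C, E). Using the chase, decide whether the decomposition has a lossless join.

Chase test. Columns are A, B, C, D, E; row i has aⱼ where attribute j ∈ Ri, else bᵢⱼ.
Initial tableau (one row per fragment):
  row 1: a1 a2 a3 b14 b15
  row 2: a1 a2 a3 a4 b25
  row 3: a1 a2 a3 b34 a5
No row becomes fully distinguished — the join is lossy.

No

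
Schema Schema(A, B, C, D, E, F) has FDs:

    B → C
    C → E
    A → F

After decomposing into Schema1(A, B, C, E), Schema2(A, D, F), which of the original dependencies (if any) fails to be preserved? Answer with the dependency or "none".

none

B → C lies within Schema1.
C → E lies within Schema1.
A → F lies within Schema2.
Every dependency is enforceable on the fragments, so the decomposition is dependency-preserving.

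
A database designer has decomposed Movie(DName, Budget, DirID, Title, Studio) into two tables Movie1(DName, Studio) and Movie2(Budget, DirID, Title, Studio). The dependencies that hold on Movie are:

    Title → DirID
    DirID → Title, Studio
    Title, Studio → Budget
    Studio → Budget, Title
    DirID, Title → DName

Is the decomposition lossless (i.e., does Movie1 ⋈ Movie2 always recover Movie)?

Common attributes: Movie1 ∩ Movie2 = {Studio}.
Closure of {Studio}: Studio → Budget, Title applies, adding Budget, Title; Title → DirID applies, adding DirID; DirID, Title → DName applies, adding DName. So (Studio)⁺ = {DName, Budget, DirID, Title, Studio}.
This closure contains every attribute of Movie1, so Movie1 ∩ Movie2 → Movie1. The join is lossless.

Yes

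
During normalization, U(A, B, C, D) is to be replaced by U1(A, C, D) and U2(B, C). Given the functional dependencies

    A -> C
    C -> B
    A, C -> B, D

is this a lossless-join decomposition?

Common attributes: U1 ∩ U2 = {C}.
Closure of {C}: C → B applies, adding B. So (C)⁺ = {B, C}.
This closure contains every attribute of U2, so U1 ∩ U2 → U2. The join is lossless.

Yes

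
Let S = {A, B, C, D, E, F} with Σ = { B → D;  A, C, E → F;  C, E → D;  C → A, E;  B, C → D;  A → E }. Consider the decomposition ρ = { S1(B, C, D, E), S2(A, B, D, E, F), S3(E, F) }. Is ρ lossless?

Chase test. Columns are A, B, C, D, E, F; row i has aⱼ where attribute j ∈ Si, else bᵢⱼ.
Initial tableau (one row per fragment):
  row 1: b11 a2 a3 a4 a5 b16
  row 2: a1 a2 b23 a4 a5 a6
  row 3: b31 b32 b33 b34 a5 a6
No row becomes fully distinguished — the join is lossy.

No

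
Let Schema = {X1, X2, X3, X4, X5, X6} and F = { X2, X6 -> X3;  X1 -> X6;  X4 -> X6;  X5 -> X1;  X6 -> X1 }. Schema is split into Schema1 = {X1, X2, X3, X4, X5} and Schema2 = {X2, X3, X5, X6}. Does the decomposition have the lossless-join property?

Common attributes: Schema1 ∩ Schema2 = {X2, X3, X5}.
Closure of {X2, X3, X5}: X5 → X1 applies, adding X1; X1 → X6 applies, adding X6. So (X2, X3, X5)⁺ = {X1, X2, X3, X5, X6}.
This closure contains every attribute of Schema2, so Schema1 ∩ Schema2 → Schema2. The join is lossless.

Yes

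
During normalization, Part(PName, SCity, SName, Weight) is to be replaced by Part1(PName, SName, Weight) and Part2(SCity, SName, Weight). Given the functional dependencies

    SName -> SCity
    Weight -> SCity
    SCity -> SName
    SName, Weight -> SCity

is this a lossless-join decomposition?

Common attributes: Part1 ∩ Part2 = {SName, Weight}.
Closure of {SName, Weight}: SName → SCity applies, adding SCity. So (SName, Weight)⁺ = {SCity, SName, Weight}.
This closure contains every attribute of Part2, so Part1 ∩ Part2 → Part2. The join is lossless.

Yes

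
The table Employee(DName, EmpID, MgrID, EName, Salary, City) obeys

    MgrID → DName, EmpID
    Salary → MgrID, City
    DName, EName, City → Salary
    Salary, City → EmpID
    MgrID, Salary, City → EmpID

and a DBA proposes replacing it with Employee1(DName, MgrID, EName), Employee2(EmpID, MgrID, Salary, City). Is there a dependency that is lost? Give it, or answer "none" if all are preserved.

Check DName, EName, City → Salary: no single fragment contains all of {DName, EName, Salary, City}, and the restricted closure of {DName, EName, City} across the fragments never reaches {Salary}.
MgrID → DName, EmpID is preserved.
Salary → MgrID, City is preserved.
Salary, City → EmpID is preserved.
MgrID, Salary, City → EmpID is preserved.

DName, EName, City → Salary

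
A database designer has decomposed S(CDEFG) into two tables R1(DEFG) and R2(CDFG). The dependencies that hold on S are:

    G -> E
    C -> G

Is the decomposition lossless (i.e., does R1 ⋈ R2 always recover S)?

Yes

Common attributes: R1 ∩ R2 = {DFG}.
Closure of {DFG}: G → E applies, adding E. So (DFG)⁺ = {DEFG}.
This closure contains every attribute of R1, so R1 ∩ R2 → R1. The join is lossless.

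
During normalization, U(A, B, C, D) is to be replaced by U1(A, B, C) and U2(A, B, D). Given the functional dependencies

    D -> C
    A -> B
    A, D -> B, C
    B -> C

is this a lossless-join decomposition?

Common attributes: U1 ∩ U2 = {A, B}.
Closure of {A, B}: B → C applies, adding C. So (A, B)⁺ = {A, B, C}.
This closure contains every attribute of U1, so U1 ∩ U2 → U1. The join is lossless.

Yes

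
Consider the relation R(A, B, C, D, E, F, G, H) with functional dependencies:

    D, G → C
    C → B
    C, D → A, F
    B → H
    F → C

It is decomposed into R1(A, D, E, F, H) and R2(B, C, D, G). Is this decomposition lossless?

Common attributes: R1 ∩ R2 = {D}.
No dependency enlarges {D}, so (D)⁺ = {D}.
The closure contains neither all of R1 = {A, D, E, F, H} nor all of R2 = {B, C, D, G}, so the common attributes are not a superkey of either fragment. The join is lossy.

No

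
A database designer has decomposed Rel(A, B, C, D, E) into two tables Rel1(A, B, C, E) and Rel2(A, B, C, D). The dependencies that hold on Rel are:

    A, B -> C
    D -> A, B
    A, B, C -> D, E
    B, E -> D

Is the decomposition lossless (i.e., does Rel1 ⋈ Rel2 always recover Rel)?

Common attributes: Rel1 ∩ Rel2 = {A, B, C}.
Closure of {A, B, C}: A, B, C → D, E applies, adding D, E. So (A, B, C)⁺ = {A, B, C, D, E}.
This closure contains every attribute of Rel1, so Rel1 ∩ Rel2 → Rel1. The join is lossless.

Yes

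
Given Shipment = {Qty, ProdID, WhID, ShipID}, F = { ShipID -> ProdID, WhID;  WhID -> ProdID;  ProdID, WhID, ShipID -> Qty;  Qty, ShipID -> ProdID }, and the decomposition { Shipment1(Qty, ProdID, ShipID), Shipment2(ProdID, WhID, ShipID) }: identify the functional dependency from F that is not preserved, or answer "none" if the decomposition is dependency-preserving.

none

ShipID → ProdID, WhID lies within Shipment2.
WhID → ProdID lies within Shipment2.
ProdID, WhID, ShipID → Qty: restricted closure across fragments reaches Qty.
Qty, ShipID → ProdID lies within Shipment1.
Every dependency is enforceable on the fragments, so the decomposition is dependency-preserving.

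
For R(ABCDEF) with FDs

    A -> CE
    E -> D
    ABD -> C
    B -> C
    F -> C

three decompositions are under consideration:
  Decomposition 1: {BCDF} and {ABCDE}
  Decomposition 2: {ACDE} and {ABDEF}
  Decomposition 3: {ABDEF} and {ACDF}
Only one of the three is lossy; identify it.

Decomposition 1: common = {BCD}, closure = {BCD} → lossy.
Decomposition 2: common = {ADE}, closure = {ACDE} → lossless.
Decomposition 3: common = {ADF}, closure = {ACDEF} → lossless.

Decomposition 1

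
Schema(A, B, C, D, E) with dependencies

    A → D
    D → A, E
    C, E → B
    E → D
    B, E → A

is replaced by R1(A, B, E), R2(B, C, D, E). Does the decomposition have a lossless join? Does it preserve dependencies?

Lossless test: (B, E)⁺ = {A, B, D, E}, which contains all of one fragment — lossless.
Dependency preservation: A → D; D → A, E are not contained in any single fragment, but the restricted closure of each left-hand side across the fragments still reaches the right-hand side; the remaining FDs each lie inside some fragment. All dependencies are preserved.

lossless and dependency-preserving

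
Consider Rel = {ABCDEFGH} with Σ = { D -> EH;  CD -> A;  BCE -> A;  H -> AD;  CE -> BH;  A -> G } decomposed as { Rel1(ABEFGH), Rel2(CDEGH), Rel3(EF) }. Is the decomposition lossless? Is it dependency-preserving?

Lossless test (chase): Rows 1 and 2 agree on H; apply H→AD and equate their AD entries. No row becomes fully distinguished — the join is lossy.
Dependency preservation: the restricted closure of {CE} across the fragments never reaches {BH}, so CE → BH cannot be enforced without a join — not preserved.

lossy and not dependency-preserving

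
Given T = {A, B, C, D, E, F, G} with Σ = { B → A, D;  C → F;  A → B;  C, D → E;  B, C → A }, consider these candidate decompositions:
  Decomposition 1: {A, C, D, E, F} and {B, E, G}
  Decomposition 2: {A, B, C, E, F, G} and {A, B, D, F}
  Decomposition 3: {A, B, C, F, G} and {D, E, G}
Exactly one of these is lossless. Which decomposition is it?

Decomposition 1: common = {E}, closure = {E} → lossy.
Decomposition 2: common = {A, B, F}, closure = {A, B, D, F} → lossless.
Decomposition 3: common = {G}, closure = {G} → lossy.

Decomposition 2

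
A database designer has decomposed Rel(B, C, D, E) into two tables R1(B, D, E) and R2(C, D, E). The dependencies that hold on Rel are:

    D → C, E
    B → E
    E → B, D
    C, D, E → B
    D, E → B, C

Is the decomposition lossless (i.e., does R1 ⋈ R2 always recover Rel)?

Common attributes: R1 ∩ R2 = {D, E}.
Closure of {D, E}: D → C, E applies, adding C; E → B, D applies, adding B. So (D, E)⁺ = {B, C, D, E}.
This closure contains every attribute of R1, so R1 ∩ R2 → R1. The join is lossless.

Yes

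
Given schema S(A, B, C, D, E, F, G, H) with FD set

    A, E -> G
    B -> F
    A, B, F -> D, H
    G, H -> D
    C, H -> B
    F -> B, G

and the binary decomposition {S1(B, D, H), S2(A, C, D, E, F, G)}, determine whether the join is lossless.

Common attributes: S1 ∩ S2 = {D}.
No dependency enlarges {D}, so (D)⁺ = {D}.
The closure contains neither all of S1 = {B, D, H} nor all of S2 = {A, C, D, E, F, G}, so the common attributes are not a superkey of either fragment. The join is lossy.

No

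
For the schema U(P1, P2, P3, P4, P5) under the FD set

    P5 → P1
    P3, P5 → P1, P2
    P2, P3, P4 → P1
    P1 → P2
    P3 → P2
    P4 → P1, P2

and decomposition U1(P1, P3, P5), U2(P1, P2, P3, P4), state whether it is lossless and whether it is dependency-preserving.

Lossless test: (P1, P3)⁺ = {P1, P2, P3}, which is a superkey of neither fragment — lossy.
Dependency preservation: P3, P5 → P1, P2 is not contained in any single fragment, but the restricted closure of its left-hand side across the fragments still reaches the right-hand side; the remaining FDs each lie inside some fragment. All dependencies are preserved.

lossy but dependency-preserving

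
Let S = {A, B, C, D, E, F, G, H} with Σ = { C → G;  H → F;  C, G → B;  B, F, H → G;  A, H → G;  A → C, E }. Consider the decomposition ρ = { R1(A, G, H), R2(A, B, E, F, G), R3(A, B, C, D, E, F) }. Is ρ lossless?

Chase test. Columns are A, B, C, D, E, F, G, H; row i has aⱼ where attribute j ∈ Ri, else bᵢⱼ.
Initial tableau (one row per fragment):
  row 1: a1 b12 b13 b14 b15 b16 a7 a8
  row 2: a1 a2 b23 b24 a5 a6 a7 b28
  row 3: a1 a2 a3 a4 a5 a6 b37 b38
Rows 1 and 2 agree on A; apply A→C, E and equate their C, E entries.
Rows 1 and 3 agree on A; apply A→C, E and equate their C, E entries.
Rows 1 and 3 agree on C; apply C→G and equate their G entries.
Rows 1 and 2 agree on C, G; apply C, G→B and equate their B entries.
No row becomes fully distinguished — the join is lossy.

No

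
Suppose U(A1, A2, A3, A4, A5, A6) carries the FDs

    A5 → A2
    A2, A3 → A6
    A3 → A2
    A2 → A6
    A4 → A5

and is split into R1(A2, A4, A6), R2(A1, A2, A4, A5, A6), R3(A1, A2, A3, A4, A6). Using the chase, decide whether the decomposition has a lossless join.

Chase test. Columns are A1, A2, A3, A4, A5, A6; row i has aⱼ where attribute j ∈ Ri, else bᵢⱼ.
Initial tableau (one row per fragment):
  row 1: b11 a2 b13 a4 b15 a6
  row 2: a1 a2 b23 a4 a5 a6
  row 3: a1 a2 a3 a4 b35 a6
Rows 1 and 2 agree on A4; apply A4→A5 and equate their A5 entries.
Rows 1 and 3 agree on A4; apply A4→A5 and equate their A5 entries.
Row 3 is now all distinguished symbols — the join is lossless.

Yes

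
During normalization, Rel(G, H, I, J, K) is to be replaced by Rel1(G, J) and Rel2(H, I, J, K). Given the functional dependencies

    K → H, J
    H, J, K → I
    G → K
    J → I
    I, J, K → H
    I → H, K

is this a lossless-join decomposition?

Common attributes: Rel1 ∩ Rel2 = {J}.
Closure of {J}: J → I applies, adding I; I → H, K applies, adding H, K. So (J)⁺ = {H, I, J, K}.
This closure contains every attribute of Rel2, so Rel1 ∩ Rel2 → Rel2. The join is lossless.

Yes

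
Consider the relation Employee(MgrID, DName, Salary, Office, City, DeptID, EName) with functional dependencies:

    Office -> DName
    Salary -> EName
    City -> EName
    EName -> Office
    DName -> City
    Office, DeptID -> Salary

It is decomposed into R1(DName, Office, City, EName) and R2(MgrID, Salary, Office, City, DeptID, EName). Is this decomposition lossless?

Yes

Common attributes: R1 ∩ R2 = {Office, City, EName}.
Closure of {Office, City, EName}: Office → DName applies, adding DName. So (Office, City, EName)⁺ = {DName, Office, City, EName}.
This closure contains every attribute of R1, so R1 ∩ R2 → R1. The join is lossless.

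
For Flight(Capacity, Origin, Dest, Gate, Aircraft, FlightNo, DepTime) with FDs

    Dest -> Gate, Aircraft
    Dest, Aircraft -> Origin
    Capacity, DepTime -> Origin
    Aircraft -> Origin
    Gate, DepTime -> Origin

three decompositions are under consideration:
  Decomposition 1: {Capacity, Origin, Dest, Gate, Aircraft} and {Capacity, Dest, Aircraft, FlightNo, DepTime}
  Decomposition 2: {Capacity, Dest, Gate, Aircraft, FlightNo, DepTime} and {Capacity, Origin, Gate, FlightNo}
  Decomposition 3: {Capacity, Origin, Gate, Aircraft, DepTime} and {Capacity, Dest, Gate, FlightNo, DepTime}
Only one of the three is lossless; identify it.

Decomposition 1

Decomposition 1: common = {Capacity, Dest, Aircraft}, closure = {Capacity, Origin, Dest, Gate, Aircraft} → lossless.
Decomposition 2: common = {Capacity, Gate, FlightNo}, closure = {Capacity, Gate, FlightNo} → lossy.
Decomposition 3: common = {Capacity, Gate, DepTime}, closure = {Capacity, Origin, Gate, DepTime} → lossy.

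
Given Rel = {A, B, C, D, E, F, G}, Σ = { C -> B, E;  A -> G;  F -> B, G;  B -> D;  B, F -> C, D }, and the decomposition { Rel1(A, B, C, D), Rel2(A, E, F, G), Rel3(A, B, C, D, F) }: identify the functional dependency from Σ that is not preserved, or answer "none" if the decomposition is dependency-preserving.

Check C → B, E: no single fragment contains all of {B, C, E}, and the restricted closure of {C} across the fragments never reaches {B, E}.
A → G is preserved.
F → B, G is preserved.
B → D is preserved.
B, F → C, D is preserved.

C -> B, E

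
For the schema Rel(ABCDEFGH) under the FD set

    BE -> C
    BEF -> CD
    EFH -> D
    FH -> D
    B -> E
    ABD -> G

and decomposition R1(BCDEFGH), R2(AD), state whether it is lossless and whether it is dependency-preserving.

Lossless test: (D)⁺ = {D}, which is a superkey of neither fragment — lossy.
Dependency preservation: the restricted closure of {ABD} across the fragments never reaches {G}, so ABD → G cannot be enforced without a join — not preserved.

lossy and not dependency-preserving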